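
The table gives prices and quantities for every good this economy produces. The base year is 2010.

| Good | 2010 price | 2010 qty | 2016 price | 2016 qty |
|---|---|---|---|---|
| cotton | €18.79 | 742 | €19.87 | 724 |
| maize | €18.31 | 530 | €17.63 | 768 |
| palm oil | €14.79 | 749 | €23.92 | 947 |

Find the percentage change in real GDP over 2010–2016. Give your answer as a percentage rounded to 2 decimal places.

Real GDP 2010 = Nominal GDP 2010 = 18.79·742 + 18.31·530 + 14.79·749 = 34724.19.
Real GDP 2016 (at 2010 prices) = 18.79·724 + 18.31·768 + 14.79·947 = 41672.17.
Real growth = 41672.17/34724.19 − 1 = 0.2001.

20.01%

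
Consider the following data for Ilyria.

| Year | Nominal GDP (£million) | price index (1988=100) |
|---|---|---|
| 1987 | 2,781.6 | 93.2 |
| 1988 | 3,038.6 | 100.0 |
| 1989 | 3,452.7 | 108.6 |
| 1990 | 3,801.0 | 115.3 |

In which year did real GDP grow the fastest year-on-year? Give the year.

1988: real = 3038.6/1.000 = 3038.60; growth vs 1987 (2984.55) = 1.81%.
1989: real = 3452.7/1.086 = 3179.28; growth vs 1988 (3038.60) = 4.63%.
1990: real = 3801.0/1.153 = 3296.62; growth vs 1989 (3179.28) = 3.69%.

1989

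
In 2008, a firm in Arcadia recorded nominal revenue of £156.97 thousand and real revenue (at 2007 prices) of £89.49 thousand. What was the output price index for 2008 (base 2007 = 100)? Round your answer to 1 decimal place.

output price index = (Nominal / Real) × 100 = 156.97 / 89.49 × 100 = 175.41.

175.4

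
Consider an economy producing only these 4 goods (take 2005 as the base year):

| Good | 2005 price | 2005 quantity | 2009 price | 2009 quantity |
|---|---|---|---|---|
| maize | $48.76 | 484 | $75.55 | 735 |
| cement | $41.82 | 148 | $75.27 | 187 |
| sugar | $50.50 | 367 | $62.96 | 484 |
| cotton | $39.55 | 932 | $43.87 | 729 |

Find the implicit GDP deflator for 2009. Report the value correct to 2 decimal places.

136.24

Nominal GDP 2009 = 75.55·735 + 75.27·187 + 62.96·484 + 43.87·729 = 132058.61.
Real GDP 2009 (at 2005 prices) = 48.76·735 + 41.82·187 + 50.50·484 + 39.55·729 = 96932.89.
Deflator = Nominal/Real × 100 = 132058.61/96932.89 × 100 = 136.237.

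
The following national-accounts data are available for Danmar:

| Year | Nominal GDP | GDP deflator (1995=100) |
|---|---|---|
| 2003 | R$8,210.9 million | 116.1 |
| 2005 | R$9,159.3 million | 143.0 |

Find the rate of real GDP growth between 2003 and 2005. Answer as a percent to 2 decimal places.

Real GDP 2003 = 8210.9 / 1.161 = 7072.27.
Real GDP 2005 = 9159.3 / 1.430 = 6405.10.
Real growth = 6405.10 / 7072.27 − 1 = -0.0943.

-9.43%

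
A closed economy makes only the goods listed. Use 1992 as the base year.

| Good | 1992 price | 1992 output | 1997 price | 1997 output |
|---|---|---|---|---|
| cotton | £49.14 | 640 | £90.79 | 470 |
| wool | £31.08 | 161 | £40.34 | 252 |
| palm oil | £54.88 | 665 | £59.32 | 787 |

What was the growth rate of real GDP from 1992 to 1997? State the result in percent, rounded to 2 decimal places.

1.60%

Real GDP 1992 = Nominal GDP 1992 = 49.14·640 + 31.08·161 + 54.88·665 = 72948.68.
Real GDP 1997 (at 1992 prices) = 49.14·470 + 31.08·252 + 54.88·787 = 74118.52.
Real growth = 74118.52/72948.68 − 1 = 0.0160.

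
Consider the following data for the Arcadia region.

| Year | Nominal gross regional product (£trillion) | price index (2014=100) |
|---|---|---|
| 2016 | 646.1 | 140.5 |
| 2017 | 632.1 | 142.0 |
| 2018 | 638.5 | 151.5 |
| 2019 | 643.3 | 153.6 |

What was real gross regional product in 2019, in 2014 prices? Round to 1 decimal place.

£418.8 trillion

Real gross regional product 2019 = 643.3 / 1.536 = 418.82.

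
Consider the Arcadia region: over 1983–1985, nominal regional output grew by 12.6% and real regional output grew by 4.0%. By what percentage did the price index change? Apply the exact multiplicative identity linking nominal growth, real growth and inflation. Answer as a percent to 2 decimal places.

8.27%

(1 + g_nom) = (1 + g_real)(1 + π), so π = 1.1260 / 1.0400 − 1 = 0.08269.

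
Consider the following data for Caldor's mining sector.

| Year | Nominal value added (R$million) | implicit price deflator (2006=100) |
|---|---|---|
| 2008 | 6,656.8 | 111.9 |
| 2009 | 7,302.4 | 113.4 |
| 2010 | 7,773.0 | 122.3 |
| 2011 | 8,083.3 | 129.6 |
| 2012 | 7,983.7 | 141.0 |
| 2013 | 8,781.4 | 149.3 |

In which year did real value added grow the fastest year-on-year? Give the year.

2009

2009: real = 7302.4/1.134 = 6439.51; growth vs 2008 (5948.88) = 8.25%.
2010: real = 7773.0/1.223 = 6355.68; growth vs 2009 (6439.51) = -1.30%.
2011: real = 8083.3/1.296 = 6237.11; growth vs 2010 (6355.68) = -1.87%.
2012: real = 7983.7/1.410 = 5662.20; growth vs 2011 (6237.11) = -9.22%.
2013: real = 8781.4/1.493 = 5881.71; growth vs 2012 (5662.20) = 3.88%.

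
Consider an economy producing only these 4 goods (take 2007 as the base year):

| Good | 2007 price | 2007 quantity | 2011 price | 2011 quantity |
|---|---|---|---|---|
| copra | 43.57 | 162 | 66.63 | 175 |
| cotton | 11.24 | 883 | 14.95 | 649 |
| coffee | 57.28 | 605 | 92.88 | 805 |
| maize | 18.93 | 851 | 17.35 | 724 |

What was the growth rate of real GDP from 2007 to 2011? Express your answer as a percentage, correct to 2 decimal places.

10.32%

Real GDP 2007 = Nominal GDP 2007 = 43.57·162 + 11.24·883 + 57.28·605 + 18.93·851 = 67747.09.
Real GDP 2011 (at 2007 prices) = 43.57·175 + 11.24·649 + 57.28·805 + 18.93·724 = 74735.23.
Real growth = 74735.23/67747.09 − 1 = 0.1032.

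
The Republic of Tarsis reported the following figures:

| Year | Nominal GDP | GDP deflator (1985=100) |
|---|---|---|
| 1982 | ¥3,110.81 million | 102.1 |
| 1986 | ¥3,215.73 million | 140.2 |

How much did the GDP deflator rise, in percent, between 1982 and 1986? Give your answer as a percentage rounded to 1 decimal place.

37.3%

Price-level change = 140.2 / 102.1 − 1 = 0.3732.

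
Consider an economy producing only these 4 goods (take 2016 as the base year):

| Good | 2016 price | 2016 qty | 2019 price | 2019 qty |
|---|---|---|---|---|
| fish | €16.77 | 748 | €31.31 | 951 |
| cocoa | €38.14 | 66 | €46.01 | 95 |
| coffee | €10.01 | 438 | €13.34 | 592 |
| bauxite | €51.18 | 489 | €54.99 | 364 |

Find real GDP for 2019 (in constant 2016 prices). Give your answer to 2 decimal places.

€44127.01

Real GDP 2019 = Σ (p_2016 × q_2019) = 16.77·951 + 38.14·95 + 10.01·592 + 51.18·364 = 44127.01.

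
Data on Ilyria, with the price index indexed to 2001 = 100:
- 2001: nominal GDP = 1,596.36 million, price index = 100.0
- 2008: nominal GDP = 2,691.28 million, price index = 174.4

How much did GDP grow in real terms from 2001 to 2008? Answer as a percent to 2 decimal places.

-3.33%

Deflate each year: 2001 → 1596.36/1.000 = 1596.36; 2008 → 2691.28/1.744 = 1543.17.
So real GDP changed by 1543.17/1596.36 − 1 = -0.0333, i.e. -3.33%.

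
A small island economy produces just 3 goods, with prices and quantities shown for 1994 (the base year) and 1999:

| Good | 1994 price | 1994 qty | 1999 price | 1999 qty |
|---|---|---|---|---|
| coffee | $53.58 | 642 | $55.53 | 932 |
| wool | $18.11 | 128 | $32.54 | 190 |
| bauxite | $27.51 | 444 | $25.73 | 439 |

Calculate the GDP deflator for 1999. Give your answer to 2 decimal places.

105.77

Nominal GDP 1999 = 55.53·932 + 32.54·190 + 25.73·439 = 69232.03.
Real GDP 1999 (at 1994 prices) = 53.58·932 + 18.11·190 + 27.51·439 = 65454.35.
Deflator = Nominal/Real × 100 = 69232.03/65454.35 × 100 = 105.771.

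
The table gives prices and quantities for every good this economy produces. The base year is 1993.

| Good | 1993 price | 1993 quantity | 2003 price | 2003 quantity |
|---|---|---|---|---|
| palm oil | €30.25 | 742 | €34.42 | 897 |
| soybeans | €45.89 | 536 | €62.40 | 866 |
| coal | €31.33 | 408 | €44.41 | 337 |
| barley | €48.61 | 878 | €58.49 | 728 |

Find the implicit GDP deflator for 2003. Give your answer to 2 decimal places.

126.27

Nominal GDP 2003 = 34.42·897 + 62.40·866 + 44.41·337 + 58.49·728 = 142460.03.
Real GDP 2003 (at 1993 prices) = 30.25·897 + 45.89·866 + 31.33·337 + 48.61·728 = 112821.28.
Deflator = Nominal/Real × 100 = 142460.03/112821.28 × 100 = 126.271.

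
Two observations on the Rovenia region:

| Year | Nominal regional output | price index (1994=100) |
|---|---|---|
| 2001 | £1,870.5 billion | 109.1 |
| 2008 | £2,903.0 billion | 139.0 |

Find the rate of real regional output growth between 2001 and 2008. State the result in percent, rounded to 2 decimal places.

Deflate each year: 2001 → 1870.5/1.091 = 1714.48; 2008 → 2903.0/1.390 = 2088.49.
So real regional output changed by 2088.49/1714.48 − 1 = 0.2181, i.e. 21.81%.

21.81%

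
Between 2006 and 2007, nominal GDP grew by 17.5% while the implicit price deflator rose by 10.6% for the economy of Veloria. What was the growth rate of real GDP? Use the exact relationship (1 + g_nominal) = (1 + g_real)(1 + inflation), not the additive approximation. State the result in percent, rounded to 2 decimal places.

6.24%

(1 + g_nom) = (1 + g_real)(1 + π), so g_real = 1.1750 / 1.1060 − 1 = 0.06239.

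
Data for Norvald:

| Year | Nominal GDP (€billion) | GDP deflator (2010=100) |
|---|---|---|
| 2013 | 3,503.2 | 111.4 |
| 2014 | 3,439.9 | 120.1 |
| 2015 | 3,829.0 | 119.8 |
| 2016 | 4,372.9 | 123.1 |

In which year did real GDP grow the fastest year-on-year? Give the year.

2014: real = 3439.9/1.201 = 2864.20; growth vs 2013 (3144.70) = -8.92%.
2015: real = 3829.0/1.198 = 3196.16; growth vs 2014 (2864.20) = 11.59%.
2016: real = 4372.9/1.231 = 3552.32; growth vs 2015 (3196.16) = 11.14%.

2015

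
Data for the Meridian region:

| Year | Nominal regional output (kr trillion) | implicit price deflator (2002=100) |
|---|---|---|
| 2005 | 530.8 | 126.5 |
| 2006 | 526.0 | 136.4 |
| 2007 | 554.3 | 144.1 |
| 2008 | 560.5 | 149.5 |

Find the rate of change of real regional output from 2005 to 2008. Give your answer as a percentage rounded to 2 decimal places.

Real regional output 2005 = 530.8/1.265 = 419.60.
Real regional output 2008 = 560.5/1.495 = 374.92.
Change = 374.92/419.60 − 1 = -0.1065.

-10.65%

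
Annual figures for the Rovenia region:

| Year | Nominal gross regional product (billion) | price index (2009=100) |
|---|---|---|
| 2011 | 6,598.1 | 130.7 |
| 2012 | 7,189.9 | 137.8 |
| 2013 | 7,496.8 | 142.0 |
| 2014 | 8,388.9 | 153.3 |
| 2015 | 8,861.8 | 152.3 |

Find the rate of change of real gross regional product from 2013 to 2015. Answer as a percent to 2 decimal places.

10.21%

Real gross regional product 2013 = 7496.8/1.420 = 5279.44.
Real gross regional product 2015 = 8861.8/1.523 = 5818.65.
Change = 5818.65/5279.44 − 1 = 0.1021.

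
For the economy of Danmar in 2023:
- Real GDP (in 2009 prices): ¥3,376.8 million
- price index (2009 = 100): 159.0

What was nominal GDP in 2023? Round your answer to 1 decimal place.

Nominal GDP = Real × (price index/100) = 3376.8 × 1.590 = 5369.11.

¥5,369.1 million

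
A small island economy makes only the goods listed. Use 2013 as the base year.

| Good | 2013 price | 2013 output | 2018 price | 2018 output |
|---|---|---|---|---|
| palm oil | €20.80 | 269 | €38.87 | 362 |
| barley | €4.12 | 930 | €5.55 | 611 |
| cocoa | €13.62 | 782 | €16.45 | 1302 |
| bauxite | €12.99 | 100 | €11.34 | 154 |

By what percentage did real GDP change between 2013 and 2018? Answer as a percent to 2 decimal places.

39.31%

Real GDP 2013 = Nominal GDP 2013 = 20.80·269 + 4.12·930 + 13.62·782 + 12.99·100 = 21376.64.
Real GDP 2018 (at 2013 prices) = 20.80·362 + 4.12·611 + 13.62·1302 + 12.99·154 = 29780.62.
Real growth = 29780.62/21376.64 − 1 = 0.3931.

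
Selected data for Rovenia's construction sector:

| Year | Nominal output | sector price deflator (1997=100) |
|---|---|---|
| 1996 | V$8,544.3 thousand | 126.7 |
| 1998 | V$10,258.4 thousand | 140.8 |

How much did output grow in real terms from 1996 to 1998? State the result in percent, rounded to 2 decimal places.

Real output 1996 = 8544.3 / 1.267 = 6743.73.
Real output 1998 = 10258.4 / 1.408 = 7285.80.
Real growth = 7285.80 / 6743.73 − 1 = 0.0804.

8.04%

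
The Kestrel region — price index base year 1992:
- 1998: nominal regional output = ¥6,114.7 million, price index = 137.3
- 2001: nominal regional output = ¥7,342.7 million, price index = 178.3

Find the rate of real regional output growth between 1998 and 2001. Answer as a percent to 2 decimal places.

Deflate each year: 1998 → 6114.7/1.373 = 4453.53; 2001 → 7342.7/1.783 = 4118.17.
So real regional output changed by 4118.17/4453.53 − 1 = -0.0753, i.e. -7.53%.

-7.53%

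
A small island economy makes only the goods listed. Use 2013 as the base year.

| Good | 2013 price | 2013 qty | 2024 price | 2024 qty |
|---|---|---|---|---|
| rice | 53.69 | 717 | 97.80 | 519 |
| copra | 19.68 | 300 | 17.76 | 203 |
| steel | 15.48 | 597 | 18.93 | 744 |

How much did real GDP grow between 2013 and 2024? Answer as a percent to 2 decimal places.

Real GDP 2013 = Nominal GDP 2013 = 53.69·717 + 19.68·300 + 15.48·597 = 53641.29.
Real GDP 2024 (at 2013 prices) = 53.69·519 + 19.68·203 + 15.48·744 = 43377.27.
Real growth = 43377.27/53641.29 − 1 = -0.1913.

-19.13%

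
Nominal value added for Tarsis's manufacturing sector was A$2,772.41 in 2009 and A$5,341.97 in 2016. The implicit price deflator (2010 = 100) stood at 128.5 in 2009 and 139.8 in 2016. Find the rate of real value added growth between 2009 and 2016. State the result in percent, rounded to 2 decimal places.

77.11%

Real value added 2009 = 2772.41 / 1.285 = 2157.52.
Real value added 2016 = 5341.97 / 1.398 = 3821.15.
Real growth = 3821.15 / 2157.52 − 1 = 0.7711.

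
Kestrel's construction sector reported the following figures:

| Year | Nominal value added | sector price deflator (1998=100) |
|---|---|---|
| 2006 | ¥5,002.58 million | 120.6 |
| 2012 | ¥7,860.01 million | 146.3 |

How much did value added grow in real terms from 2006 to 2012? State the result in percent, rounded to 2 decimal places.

29.52%

Real value added 2006 = 5002.58 / 1.206 = 4148.08.
Real value added 2012 = 7860.01 / 1.463 = 5372.53.
Real growth = 5372.53 / 4148.08 − 1 = 0.2952.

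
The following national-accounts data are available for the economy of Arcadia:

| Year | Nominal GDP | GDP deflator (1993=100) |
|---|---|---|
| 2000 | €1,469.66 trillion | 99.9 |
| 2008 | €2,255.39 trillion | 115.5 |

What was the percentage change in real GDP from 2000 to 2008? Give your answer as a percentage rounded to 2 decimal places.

Real GDP 2000 = 1469.66 / 0.999 = 1471.13.
Real GDP 2008 = 2255.39 / 1.155 = 1952.72.
Real growth = 1952.72 / 1471.13 − 1 = 0.3274.

32.74%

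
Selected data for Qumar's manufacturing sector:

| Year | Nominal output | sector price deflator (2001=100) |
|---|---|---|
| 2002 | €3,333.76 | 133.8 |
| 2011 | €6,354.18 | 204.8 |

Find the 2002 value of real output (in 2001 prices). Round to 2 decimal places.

Real output = Nominal / (sector price deflator/100) = 3333.76 / 1.338 = 2491.60.

€2,491.60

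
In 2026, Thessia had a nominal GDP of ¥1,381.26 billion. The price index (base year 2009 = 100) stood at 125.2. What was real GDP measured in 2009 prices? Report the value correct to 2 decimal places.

Real GDP = Nominal / (price index/100) = 1381.26 / 1.252 = 1103.24.

¥1,103.24 billion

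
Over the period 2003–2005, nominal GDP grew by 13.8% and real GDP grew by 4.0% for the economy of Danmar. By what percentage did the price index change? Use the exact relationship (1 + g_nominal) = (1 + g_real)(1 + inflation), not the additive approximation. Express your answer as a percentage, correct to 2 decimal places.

9.42%

(1 + g_nom) = (1 + g_real)(1 + π), so π = 1.1380 / 1.0400 − 1 = 0.09423.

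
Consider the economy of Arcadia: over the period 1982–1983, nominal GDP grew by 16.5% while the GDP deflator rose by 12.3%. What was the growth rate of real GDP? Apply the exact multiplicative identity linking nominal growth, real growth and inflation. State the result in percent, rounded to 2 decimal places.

3.74%

(1 + g_nom) = (1 + g_real)(1 + π), so g_real = 1.1650 / 1.1230 − 1 = 0.03740.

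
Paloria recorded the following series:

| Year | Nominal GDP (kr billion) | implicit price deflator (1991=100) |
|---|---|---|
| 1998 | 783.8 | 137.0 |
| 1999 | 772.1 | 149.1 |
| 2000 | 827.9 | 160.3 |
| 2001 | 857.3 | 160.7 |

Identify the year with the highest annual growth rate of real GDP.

2001

1999: real = 772.1/1.491 = 517.84; growth vs 1998 (572.12) = -9.49%.
2000: real = 827.9/1.603 = 516.47; growth vs 1999 (517.84) = -0.26%.
2001: real = 857.3/1.607 = 533.48; growth vs 2000 (516.47) = 3.29%.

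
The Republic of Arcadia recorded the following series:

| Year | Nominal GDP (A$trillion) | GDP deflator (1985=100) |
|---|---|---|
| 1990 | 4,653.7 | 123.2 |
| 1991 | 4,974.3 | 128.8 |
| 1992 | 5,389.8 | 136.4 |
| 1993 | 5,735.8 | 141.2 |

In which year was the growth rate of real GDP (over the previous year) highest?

1991: real = 4974.3/1.288 = 3862.03; growth vs 1990 (3777.35) = 2.24%.
1992: real = 5389.8/1.364 = 3951.47; growth vs 1991 (3862.03) = 2.32%.
1993: real = 5735.8/1.412 = 4062.18; growth vs 1992 (3951.47) = 2.80%.

1993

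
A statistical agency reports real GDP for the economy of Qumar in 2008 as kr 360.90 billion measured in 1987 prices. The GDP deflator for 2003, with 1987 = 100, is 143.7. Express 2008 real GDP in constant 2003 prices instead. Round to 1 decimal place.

kr 518.6 billion

Real GDP in 2003 prices = Real GDP in 1987 prices × (P_2003/P_1987) = 360.90 × 1.437 = 518.61.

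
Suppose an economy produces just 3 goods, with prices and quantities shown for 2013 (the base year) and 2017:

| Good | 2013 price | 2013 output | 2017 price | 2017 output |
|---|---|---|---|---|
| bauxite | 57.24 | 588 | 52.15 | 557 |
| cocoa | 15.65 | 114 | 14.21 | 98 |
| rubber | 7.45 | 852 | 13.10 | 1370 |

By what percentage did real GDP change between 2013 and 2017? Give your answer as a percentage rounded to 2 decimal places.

Real GDP 2013 = Nominal GDP 2013 = 57.24·588 + 15.65·114 + 7.45·852 = 41788.62.
Real GDP 2017 (at 2013 prices) = 57.24·557 + 15.65·98 + 7.45·1370 = 43622.88.
Real growth = 43622.88/41788.62 − 1 = 0.0439.

4.39%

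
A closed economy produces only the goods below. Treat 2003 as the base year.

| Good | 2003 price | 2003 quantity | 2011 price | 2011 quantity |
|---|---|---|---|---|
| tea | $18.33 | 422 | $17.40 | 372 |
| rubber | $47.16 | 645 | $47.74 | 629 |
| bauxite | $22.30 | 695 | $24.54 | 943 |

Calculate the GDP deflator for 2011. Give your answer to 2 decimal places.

103.71

Nominal GDP 2011 = 17.40·372 + 47.74·629 + 24.54·943 = 59642.48.
Real GDP 2011 (at 2003 prices) = 18.33·372 + 47.16·629 + 22.30·943 = 57511.30.
Deflator = Nominal/Real × 100 = 59642.48/57511.30 × 100 = 103.706.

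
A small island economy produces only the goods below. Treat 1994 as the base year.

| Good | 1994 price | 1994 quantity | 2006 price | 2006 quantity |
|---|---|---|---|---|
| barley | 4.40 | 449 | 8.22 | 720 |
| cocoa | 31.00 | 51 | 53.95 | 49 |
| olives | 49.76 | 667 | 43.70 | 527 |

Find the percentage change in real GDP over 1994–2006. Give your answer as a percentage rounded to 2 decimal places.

Real GDP 1994 = Nominal GDP 1994 = 4.40·449 + 31.00·51 + 49.76·667 = 36746.52.
Real GDP 2006 (at 1994 prices) = 4.40·720 + 31.00·49 + 49.76·527 = 30910.52.
Real growth = 30910.52/36746.52 − 1 = -0.1588.

-15.88%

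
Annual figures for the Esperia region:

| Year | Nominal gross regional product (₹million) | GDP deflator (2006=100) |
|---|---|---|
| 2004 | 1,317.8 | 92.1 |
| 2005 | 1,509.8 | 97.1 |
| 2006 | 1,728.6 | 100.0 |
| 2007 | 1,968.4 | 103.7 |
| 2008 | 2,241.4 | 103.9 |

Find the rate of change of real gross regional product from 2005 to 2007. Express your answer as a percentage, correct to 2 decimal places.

Real gross regional product 2005 = 1509.8/0.971 = 1554.89.
Real gross regional product 2007 = 1968.4/1.037 = 1898.17.
Change = 1898.17/1554.89 − 1 = 0.2208.

22.08%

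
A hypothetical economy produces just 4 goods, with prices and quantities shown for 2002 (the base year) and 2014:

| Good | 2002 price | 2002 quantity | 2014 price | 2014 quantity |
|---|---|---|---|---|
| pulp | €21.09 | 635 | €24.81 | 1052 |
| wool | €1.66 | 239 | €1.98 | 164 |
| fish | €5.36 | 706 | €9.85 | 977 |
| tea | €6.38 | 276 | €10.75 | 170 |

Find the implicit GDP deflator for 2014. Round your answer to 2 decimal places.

131.60

Nominal GDP 2014 = 24.81·1052 + 1.98·164 + 9.85·977 + 10.75·170 = 37875.79.
Real GDP 2014 (at 2002 prices) = 21.09·1052 + 1.66·164 + 5.36·977 + 6.38·170 = 28780.24.
Deflator = Nominal/Real × 100 = 37875.79/28780.24 × 100 = 131.603.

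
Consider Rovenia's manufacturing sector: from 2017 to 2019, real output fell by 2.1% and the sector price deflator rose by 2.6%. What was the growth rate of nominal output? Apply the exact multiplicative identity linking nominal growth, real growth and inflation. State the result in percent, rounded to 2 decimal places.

(1 + g_nom) = (1 + g_real)(1 + π) = 0.9790 × 1.0260 = 1.00445.

0.45%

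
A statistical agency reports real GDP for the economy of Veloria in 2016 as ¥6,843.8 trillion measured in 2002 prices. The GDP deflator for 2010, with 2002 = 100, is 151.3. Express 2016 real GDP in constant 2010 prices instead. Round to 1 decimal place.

¥10,354.7 trillion

Real GDP in 2010 prices = Real GDP in 2002 prices × (P_2010/P_2002) = 6843.8 × 1.513 = 10354.67.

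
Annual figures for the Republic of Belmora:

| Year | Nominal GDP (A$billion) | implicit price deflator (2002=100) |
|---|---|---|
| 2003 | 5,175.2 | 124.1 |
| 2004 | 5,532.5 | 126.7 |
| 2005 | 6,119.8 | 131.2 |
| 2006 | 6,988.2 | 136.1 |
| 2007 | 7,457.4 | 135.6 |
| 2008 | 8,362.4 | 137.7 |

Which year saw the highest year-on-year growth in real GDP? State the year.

2004: real = 5532.5/1.267 = 4366.61; growth vs 2003 (4170.19) = 4.71%.
2005: real = 6119.8/1.312 = 4664.48; growth vs 2004 (4366.61) = 6.82%.
2006: real = 6988.2/1.361 = 5134.61; growth vs 2005 (4664.48) = 10.08%.
2007: real = 7457.4/1.356 = 5499.56; growth vs 2006 (5134.61) = 7.11%.
2008: real = 8362.4/1.377 = 6072.91; growth vs 2007 (5499.56) = 10.43%.

2008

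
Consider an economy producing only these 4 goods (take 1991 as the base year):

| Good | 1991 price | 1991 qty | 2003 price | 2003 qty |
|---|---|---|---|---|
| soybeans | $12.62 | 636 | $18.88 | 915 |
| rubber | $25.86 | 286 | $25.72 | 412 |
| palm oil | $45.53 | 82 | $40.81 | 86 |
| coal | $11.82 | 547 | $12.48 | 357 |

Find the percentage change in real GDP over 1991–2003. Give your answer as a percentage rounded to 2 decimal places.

18.41%

Real GDP 1991 = Nominal GDP 1991 = 12.62·636 + 25.86·286 + 45.53·82 + 11.82·547 = 25621.28.
Real GDP 2003 (at 1991 prices) = 12.62·915 + 25.86·412 + 45.53·86 + 11.82·357 = 30336.94.
Real growth = 30336.94/25621.28 − 1 = 0.1841.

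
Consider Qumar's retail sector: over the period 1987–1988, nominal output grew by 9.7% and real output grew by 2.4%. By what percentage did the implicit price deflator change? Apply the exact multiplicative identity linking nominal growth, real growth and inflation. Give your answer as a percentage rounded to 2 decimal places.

7.13%

(1 + g_nom) = (1 + g_real)(1 + π), so π = 1.0970 / 1.0240 − 1 = 0.07129.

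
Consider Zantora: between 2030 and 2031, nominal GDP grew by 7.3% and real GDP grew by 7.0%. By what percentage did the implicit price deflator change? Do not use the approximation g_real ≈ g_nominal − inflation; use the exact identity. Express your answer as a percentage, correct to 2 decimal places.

0.28%

(1 + g_nom) = (1 + g_real)(1 + π), so π = 1.0730 / 1.0700 − 1 = 0.00280.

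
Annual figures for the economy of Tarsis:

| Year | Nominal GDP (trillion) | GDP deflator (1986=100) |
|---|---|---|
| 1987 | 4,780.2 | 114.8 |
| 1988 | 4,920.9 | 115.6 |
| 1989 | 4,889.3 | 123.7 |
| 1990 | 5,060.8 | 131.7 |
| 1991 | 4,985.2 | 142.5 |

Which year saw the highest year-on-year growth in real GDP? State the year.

1988: real = 4920.9/1.156 = 4256.83; growth vs 1987 (4163.94) = 2.23%.
1989: real = 4889.3/1.237 = 3952.55; growth vs 1988 (4256.83) = -7.15%.
1990: real = 5060.8/1.317 = 3842.67; growth vs 1989 (3952.55) = -2.78%.
1991: real = 4985.2/1.425 = 3498.39; growth vs 1990 (3842.67) = -8.96%.

1988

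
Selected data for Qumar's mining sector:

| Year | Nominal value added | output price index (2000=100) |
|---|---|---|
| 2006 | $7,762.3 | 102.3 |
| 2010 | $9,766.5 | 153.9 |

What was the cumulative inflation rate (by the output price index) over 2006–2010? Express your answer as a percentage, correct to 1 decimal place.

Price-level change = 153.9 / 102.3 − 1 = 0.5044.

50.4%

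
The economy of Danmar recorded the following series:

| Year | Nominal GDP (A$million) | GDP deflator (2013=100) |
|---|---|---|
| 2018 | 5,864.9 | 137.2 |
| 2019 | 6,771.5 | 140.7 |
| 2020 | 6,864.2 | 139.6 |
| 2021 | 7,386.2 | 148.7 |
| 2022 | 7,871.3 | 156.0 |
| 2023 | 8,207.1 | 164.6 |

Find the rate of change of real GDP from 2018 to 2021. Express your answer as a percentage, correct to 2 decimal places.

Real GDP 2018 = 5864.9/1.372 = 4274.71.
Real GDP 2021 = 7386.2/1.487 = 4967.18.
Change = 4967.18/4274.71 − 1 = 0.1620.

16.20%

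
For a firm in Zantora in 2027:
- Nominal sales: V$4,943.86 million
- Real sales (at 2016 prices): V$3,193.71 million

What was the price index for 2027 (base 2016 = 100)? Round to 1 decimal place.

154.8

price index = (Nominal / Real) × 100 = 4943.86 / 3193.71 × 100 = 154.80.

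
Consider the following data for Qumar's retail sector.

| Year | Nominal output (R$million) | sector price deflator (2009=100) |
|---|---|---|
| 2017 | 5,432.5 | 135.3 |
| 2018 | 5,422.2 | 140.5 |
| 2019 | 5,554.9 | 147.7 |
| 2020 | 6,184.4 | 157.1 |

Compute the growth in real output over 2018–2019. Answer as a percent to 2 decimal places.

Real output 2018 = 5422.2/1.405 = 3859.22.
Real output 2019 = 5554.9/1.477 = 3760.93.
Change = 3760.93/3859.22 − 1 = -0.0255.

-2.55%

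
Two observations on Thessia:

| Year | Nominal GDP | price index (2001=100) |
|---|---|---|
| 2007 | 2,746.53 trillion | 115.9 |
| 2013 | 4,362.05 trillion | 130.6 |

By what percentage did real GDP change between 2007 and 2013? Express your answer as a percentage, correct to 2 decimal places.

Real GDP 2007 = 2746.53 / 1.159 = 2369.74.
Real GDP 2013 = 4362.05 / 1.306 = 3340.01.
Real growth = 3340.01 / 2369.74 − 1 = 0.4094.

40.94%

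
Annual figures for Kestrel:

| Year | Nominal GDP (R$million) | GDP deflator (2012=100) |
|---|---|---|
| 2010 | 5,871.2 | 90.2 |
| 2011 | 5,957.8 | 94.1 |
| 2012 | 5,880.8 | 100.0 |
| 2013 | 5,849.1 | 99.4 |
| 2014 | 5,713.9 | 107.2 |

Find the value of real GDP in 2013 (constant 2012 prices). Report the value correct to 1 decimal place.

R$5,884.4 million

Real GDP 2013 = 5849.1 / 0.994 = 5884.41.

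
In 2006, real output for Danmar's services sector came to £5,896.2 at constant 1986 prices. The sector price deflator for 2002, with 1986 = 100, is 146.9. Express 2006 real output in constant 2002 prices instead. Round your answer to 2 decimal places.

Real output in 2002 prices = Real output in 1986 prices × (P_2002/P_1986) = 5896.2 × 1.469 = 8661.52.

£8,661.52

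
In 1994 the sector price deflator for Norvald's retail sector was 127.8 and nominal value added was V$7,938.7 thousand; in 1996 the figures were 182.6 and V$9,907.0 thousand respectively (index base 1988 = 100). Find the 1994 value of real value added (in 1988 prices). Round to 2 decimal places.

Real value added = Nominal / (sector price deflator/100) = 7938.7 / 1.278 = 6211.82.

V$6,211.82 thousand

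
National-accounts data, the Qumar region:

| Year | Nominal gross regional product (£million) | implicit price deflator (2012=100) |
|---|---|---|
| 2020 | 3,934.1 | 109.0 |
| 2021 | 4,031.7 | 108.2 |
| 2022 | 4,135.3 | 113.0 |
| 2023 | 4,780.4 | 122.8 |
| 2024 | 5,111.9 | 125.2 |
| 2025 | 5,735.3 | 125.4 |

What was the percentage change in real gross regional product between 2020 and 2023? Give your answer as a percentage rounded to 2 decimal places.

Real gross regional product 2020 = 3934.1/1.090 = 3609.27.
Real gross regional product 2023 = 4780.4/1.228 = 3892.83.
Change = 3892.83/3609.27 − 1 = 0.0786.

7.86%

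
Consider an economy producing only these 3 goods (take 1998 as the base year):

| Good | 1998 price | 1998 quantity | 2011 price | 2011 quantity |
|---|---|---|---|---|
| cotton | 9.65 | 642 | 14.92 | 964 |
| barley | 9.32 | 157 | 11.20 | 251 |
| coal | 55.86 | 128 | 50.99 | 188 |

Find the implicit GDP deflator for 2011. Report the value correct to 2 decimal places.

Nominal GDP 2011 = 14.92·964 + 11.20·251 + 50.99·188 = 26780.20.
Real GDP 2011 (at 1998 prices) = 9.65·964 + 9.32·251 + 55.86·188 = 22143.60.
Deflator = Nominal/Real × 100 = 26780.20/22143.60 × 100 = 120.939.

120.94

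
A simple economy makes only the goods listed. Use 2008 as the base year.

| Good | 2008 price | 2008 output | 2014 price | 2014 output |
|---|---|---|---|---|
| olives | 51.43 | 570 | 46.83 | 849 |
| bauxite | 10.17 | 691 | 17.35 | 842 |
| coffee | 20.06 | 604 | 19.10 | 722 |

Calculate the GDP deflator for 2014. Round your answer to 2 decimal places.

Nominal GDP 2014 = 46.83·849 + 17.35·842 + 19.10·722 = 68157.57.
Real GDP 2014 (at 2008 prices) = 51.43·849 + 10.17·842 + 20.06·722 = 66710.53.
Deflator = Nominal/Real × 100 = 68157.57/66710.53 × 100 = 102.169.

102.17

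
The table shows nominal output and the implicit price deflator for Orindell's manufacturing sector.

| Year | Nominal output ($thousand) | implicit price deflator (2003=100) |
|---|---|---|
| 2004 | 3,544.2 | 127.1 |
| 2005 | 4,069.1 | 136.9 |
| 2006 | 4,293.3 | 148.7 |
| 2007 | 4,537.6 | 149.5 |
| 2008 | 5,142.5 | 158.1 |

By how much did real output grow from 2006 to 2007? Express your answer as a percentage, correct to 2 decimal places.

Real output 2006 = 4293.3/1.487 = 2887.22.
Real output 2007 = 4537.6/1.495 = 3035.18.
Change = 3035.18/2887.22 − 1 = 0.0512.

5.12%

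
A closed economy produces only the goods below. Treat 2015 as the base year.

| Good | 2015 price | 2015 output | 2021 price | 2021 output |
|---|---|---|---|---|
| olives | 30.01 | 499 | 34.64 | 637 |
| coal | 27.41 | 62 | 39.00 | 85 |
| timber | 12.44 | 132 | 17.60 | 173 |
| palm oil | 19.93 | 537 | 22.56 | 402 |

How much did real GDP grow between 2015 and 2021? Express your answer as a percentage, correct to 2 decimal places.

Real GDP 2015 = Nominal GDP 2015 = 30.01·499 + 27.41·62 + 12.44·132 + 19.93·537 = 29018.90.
Real GDP 2021 (at 2015 prices) = 30.01·637 + 27.41·85 + 12.44·173 + 19.93·402 = 31610.20.
Real growth = 31610.20/29018.90 − 1 = 0.0893.

8.93%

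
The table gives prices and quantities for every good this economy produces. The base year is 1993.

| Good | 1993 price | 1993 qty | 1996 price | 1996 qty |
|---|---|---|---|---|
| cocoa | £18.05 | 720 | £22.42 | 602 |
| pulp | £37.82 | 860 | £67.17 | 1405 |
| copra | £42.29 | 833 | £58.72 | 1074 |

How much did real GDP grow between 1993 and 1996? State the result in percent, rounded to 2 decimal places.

Real GDP 1993 = Nominal GDP 1993 = 18.05·720 + 37.82·860 + 42.29·833 = 80748.77.
Real GDP 1996 (at 1993 prices) = 18.05·602 + 37.82·1405 + 42.29·1074 = 109422.66.
Real growth = 109422.66/80748.77 − 1 = 0.3551.

35.51%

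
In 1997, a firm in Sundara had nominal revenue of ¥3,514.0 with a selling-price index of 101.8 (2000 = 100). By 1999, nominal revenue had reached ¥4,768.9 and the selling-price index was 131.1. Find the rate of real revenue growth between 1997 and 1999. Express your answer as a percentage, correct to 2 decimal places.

Deflate each year: 1997 → 3514.0/1.018 = 3451.87; 1999 → 4768.9/1.311 = 3637.60.
So real revenue changed by 3637.60/3451.87 − 1 = 0.0538, i.e. 5.38%.

5.38%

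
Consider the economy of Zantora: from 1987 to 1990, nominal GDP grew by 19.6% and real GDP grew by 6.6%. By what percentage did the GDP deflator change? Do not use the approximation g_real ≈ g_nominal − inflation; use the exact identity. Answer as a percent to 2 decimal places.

(1 + g_nom) = (1 + g_real)(1 + π), so π = 1.1960 / 1.0660 − 1 = 0.12195.

12.20%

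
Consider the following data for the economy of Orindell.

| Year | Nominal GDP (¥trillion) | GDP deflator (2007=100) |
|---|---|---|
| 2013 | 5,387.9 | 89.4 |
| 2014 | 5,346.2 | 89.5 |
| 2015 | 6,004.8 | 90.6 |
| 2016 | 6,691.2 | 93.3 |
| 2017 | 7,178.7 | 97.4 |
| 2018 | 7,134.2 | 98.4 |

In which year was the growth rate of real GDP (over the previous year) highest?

2015

2014: real = 5346.2/0.895 = 5973.41; growth vs 2013 (6026.73) = -0.88%.
2015: real = 6004.8/0.906 = 6627.81; growth vs 2014 (5973.41) = 10.96%.
2016: real = 6691.2/0.933 = 7171.70; growth vs 2015 (6627.81) = 8.21%.
2017: real = 7178.7/0.974 = 7370.33; growth vs 2016 (7171.70) = 2.77%.
2018: real = 7134.2/0.984 = 7250.20; growth vs 2017 (7370.33) = -1.63%.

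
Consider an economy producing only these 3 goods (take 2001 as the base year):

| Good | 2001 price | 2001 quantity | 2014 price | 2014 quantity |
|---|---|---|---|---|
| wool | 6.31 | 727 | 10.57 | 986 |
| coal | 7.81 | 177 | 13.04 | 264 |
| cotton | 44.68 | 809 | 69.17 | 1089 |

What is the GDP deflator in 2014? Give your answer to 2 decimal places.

156.64

Nominal GDP 2014 = 10.57·986 + 13.04·264 + 69.17·1089 = 89190.71.
Real GDP 2014 (at 2001 prices) = 6.31·986 + 7.81·264 + 44.68·1089 = 56940.02.
Deflator = Nominal/Real × 100 = 89190.71/56940.02 × 100 = 156.640.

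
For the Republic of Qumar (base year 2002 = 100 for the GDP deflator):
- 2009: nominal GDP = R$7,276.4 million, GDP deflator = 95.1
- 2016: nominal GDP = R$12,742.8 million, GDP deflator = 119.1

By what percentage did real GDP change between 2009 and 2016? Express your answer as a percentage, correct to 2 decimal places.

Real GDP 2009 = 7276.4 / 0.951 = 7651.31.
Real GDP 2016 = 12742.8 / 1.191 = 10699.24.
Real growth = 10699.24 / 7651.31 − 1 = 0.3984.

39.84%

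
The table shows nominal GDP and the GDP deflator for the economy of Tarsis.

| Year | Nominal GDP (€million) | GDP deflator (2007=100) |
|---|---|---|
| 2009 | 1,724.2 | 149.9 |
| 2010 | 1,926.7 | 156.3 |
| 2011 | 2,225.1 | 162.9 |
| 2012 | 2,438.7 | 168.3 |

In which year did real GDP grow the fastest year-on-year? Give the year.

2011

2010: real = 1926.7/1.563 = 1232.69; growth vs 2009 (1150.23) = 7.17%.
2011: real = 2225.1/1.629 = 1365.93; growth vs 2010 (1232.69) = 10.81%.
2012: real = 2438.7/1.683 = 1449.02; growth vs 2011 (1365.93) = 6.08%.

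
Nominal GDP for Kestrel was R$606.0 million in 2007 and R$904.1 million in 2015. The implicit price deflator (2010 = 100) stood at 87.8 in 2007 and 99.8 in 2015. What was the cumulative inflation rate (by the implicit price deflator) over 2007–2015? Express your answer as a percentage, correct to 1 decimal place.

13.7%

Price-level change = 99.8 / 87.8 − 1 = 0.1367.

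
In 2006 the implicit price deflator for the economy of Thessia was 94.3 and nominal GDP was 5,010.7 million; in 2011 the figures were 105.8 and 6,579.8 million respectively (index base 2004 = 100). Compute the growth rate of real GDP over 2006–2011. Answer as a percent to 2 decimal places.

Deflate each year: 2006 → 5010.7/0.943 = 5313.57; 2011 → 6579.8/1.058 = 6219.09.
So real GDP changed by 6219.09/5313.57 − 1 = 0.1704, i.e. 17.04%.

17.04%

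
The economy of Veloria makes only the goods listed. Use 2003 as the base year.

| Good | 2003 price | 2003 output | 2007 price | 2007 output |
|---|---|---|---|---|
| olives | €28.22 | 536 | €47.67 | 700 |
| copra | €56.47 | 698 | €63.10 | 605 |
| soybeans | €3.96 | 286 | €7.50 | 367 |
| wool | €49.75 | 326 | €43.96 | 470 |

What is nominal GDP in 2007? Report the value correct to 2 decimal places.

€94958.20

Nominal GDP 2007 = Σ (p_2007 × q_2007) = 47.67·700 + 63.10·605 + 7.50·367 + 43.96·470 = 94958.20.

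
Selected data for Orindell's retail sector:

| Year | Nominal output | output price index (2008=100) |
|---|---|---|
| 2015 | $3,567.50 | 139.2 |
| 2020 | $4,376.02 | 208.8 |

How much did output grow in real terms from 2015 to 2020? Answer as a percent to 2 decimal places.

Real output 2015 = 3567.50 / 1.392 = 2562.86.
Real output 2020 = 4376.02 / 2.088 = 2095.80.
Real growth = 2095.80 / 2562.86 − 1 = -0.1822.

-18.22%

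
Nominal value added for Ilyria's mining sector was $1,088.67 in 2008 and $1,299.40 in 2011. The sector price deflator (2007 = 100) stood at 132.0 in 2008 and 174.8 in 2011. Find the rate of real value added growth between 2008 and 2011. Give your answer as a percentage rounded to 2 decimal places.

-9.87%

Real value added 2008 = 1088.67 / 1.320 = 824.75.
Real value added 2011 = 1299.40 / 1.748 = 743.36.
Real growth = 743.36 / 824.75 − 1 = -0.0987.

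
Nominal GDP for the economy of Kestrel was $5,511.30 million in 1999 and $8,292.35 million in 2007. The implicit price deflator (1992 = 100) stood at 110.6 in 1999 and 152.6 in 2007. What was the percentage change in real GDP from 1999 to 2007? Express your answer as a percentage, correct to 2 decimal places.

Deflate each year: 1999 → 5511.30/1.106 = 4983.09; 2007 → 8292.35/1.526 = 5434.04.
So real GDP changed by 5434.04/4983.09 − 1 = 0.0905, i.e. 9.05%.

9.05%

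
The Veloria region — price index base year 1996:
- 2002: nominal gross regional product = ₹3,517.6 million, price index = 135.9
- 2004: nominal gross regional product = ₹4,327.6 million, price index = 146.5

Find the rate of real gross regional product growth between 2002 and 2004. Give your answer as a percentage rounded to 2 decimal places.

14.13%

Deflate each year: 2002 → 3517.6/1.359 = 2588.37; 2004 → 4327.6/1.465 = 2953.99.
So real gross regional product changed by 2953.99/2588.37 − 1 = 0.1413, i.e. 14.13%.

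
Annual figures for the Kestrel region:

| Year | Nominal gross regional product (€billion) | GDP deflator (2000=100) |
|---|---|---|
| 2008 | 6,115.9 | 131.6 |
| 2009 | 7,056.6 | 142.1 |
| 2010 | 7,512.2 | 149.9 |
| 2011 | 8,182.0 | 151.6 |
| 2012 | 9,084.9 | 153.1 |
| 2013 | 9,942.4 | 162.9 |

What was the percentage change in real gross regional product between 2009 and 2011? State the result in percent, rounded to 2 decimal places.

Real gross regional product 2009 = 7056.6/1.421 = 4965.94.
Real gross regional product 2011 = 8182.0/1.516 = 5397.10.
Change = 5397.10/4965.94 − 1 = 0.0868.

8.68%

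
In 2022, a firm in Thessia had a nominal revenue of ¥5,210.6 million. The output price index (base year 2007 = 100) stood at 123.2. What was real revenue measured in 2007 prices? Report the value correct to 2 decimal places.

¥4,229.38 million

Real revenue = Nominal / (output price index/100) = 5210.6 / 1.232 = 4229.38.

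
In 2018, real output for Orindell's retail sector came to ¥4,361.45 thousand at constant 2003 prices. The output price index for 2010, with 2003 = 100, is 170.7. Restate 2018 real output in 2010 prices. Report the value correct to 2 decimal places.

Real output in 2010 prices = Real output in 2003 prices × (P_2010/P_2003) = 4361.45 × 1.707 = 7445.00.

¥7,445.00 thousand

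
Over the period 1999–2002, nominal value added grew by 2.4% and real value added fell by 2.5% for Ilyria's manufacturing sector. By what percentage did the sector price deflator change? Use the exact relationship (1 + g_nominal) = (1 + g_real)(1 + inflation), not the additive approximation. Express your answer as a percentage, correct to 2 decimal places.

(1 + g_nom) = (1 + g_real)(1 + π), so π = 1.0240 / 0.9750 − 1 = 0.05026.

5.03%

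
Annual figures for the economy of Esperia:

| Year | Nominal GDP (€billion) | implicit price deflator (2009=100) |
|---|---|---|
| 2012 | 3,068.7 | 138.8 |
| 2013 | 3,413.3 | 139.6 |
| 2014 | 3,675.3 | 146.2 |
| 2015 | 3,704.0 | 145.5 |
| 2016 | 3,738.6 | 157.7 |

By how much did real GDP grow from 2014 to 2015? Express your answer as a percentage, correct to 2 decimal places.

1.27%

Real GDP 2014 = 3675.3/1.462 = 2513.89.
Real GDP 2015 = 3704.0/1.455 = 2545.70.
Change = 2545.70/2513.89 − 1 = 0.0127.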